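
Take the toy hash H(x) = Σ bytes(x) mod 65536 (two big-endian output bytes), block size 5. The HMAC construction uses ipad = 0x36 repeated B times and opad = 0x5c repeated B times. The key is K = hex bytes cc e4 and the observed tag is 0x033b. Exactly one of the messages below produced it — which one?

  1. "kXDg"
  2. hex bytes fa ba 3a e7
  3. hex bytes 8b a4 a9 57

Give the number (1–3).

Key hex bytes cc e4 is 2 bytes ≤ B = 5; zero-pad to 5 bytes: K' = cc e4 00 00 00.
K' ⊕ ipad = fa d2 36 36 36; K' ⊕ opad = 90 b8 5c 5c 5c.
m1: inner = H(fa d2 36 36 36 6b 58 44 67) = 03 dc; tag = H(90 b8 5c 5c 5c 03 dc) = 033b ← matches
m2: inner = H(fa d2 36 36 36 fa ba 3a e7) = 05 43; tag = H(90 b8 5c 5c 5c 05 43) = 02a4
m3: inner = H(fa d2 36 36 36 8b a4 a9 57) = 04 9d; tag = H(90 b8 5c 5c 5c 04 9d) = 02fd

1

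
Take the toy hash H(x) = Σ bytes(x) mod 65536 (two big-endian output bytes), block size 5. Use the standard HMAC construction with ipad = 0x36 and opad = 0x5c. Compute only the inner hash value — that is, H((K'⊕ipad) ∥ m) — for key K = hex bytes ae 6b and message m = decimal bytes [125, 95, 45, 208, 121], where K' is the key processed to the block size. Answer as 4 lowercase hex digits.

Key hex bytes ae 6b is 2 bytes ≤ B = 5; zero-pad to 5 bytes: K' = ae 6b 00 00 00.
K' ⊕ ipad = 98 5d 36 36 36.
Inner input = 98 5d 36 36 36 ∥ 7d 5f 2d d0 79.
Inner hash: sum = 152+93+54+54+54+125+95+45+208+121 = 1001 → 03 e9.

03e9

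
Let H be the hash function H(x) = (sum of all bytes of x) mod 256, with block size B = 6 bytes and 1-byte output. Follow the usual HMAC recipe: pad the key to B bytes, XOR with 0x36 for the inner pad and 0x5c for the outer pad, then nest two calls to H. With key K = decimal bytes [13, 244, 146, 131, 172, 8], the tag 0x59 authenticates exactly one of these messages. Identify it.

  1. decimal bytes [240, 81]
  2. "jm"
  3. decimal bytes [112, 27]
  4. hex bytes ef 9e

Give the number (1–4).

Key decimal bytes [13, 244, 146, 131, 172, 8] = 0d f4 92 83 ac 08 is exactly B = 6 bytes: K' = 0d f4 92 83 ac 08.
K' ⊕ ipad = 3b c2 a4 b5 9a 3e; K' ⊕ opad = 51 a8 ce df f0 54.
m1: inner = H(3b c2 a4 b5 9a 3e f0 51) = 6f; tag = H(51 a8 ce df f0 54 6f) = 59 ← matches
m2: inner = H(3b c2 a4 b5 9a 3e 6a 6d) = 05; tag = H(51 a8 ce df f0 54 05) = ef
m3: inner = H(3b c2 a4 b5 9a 3e 70 1b) = b9; tag = H(51 a8 ce df f0 54 b9) = a3
m4: inner = H(3b c2 a4 b5 9a 3e ef 9e) = bb; tag = H(51 a8 ce df f0 54 bb) = a5

1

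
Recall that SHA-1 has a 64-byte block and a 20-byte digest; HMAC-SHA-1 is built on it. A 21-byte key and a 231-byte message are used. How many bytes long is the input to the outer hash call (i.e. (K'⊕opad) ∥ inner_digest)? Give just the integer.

Key is 21 ≤ 64 bytes, zero-padded: |K'| = 64.
Outer input = (K'⊕opad) ∥ H(inner) → 64 + 20 = 84 bytes.

84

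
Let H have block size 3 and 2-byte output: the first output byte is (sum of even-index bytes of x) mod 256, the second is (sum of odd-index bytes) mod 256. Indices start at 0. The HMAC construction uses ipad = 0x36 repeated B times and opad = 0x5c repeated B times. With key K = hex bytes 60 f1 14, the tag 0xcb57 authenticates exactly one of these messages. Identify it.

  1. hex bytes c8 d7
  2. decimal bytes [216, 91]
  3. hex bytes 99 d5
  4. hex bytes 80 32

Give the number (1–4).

4

Key hex bytes 60 f1 14 is exactly B = 3 bytes: K' = 60 f1 14.
K' ⊕ ipad = 56 c7 22; K' ⊕ opad = 3c ad 48.
m1: inner = H(56 c7 22 c8 d7) = 4f 8f; tag = H(3c ad 48 4f 8f) = 13fc
m2: inner = H(56 c7 22 d8 5b) = d3 9f; tag = H(3c ad 48 d3 9f) = 2380
m3: inner = H(56 c7 22 99 d5) = 4d 60; tag = H(3c ad 48 4d 60) = e4fa
m4: inner = H(56 c7 22 80 32) = aa 47; tag = H(3c ad 48 aa 47) = cb57 ← matches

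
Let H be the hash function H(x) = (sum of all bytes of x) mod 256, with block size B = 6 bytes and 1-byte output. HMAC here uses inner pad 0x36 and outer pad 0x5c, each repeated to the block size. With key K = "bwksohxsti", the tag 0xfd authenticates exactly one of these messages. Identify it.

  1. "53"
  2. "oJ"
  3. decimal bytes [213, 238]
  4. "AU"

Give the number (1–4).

Key "bwksohxsti" = 62 77 6b 73 6f 68 78 73 74 69 is 10 bytes > B = 6, so hash it first: H(key) = 56, then zero-pad to 6 bytes: K' = 56 00 00 00 00 00.
K' ⊕ ipad = 60 36 36 36 36 36; K' ⊕ opad = 0a 5c 5c 5c 5c 5c.
m1: inner = H(60 36 36 36 36 36 35 33) = d6; tag = H(0a 5c 5c 5c 5c 5c d6) = ac
m2: inner = H(60 36 36 36 36 36 6f 4a) = 27; tag = H(0a 5c 5c 5c 5c 5c 27) = fd ← matches
m3: inner = H(60 36 36 36 36 36 d5 ee) = 31; tag = H(0a 5c 5c 5c 5c 5c 31) = 07
m4: inner = H(60 36 36 36 36 36 41 55) = 04; tag = H(0a 5c 5c 5c 5c 5c 04) = da

2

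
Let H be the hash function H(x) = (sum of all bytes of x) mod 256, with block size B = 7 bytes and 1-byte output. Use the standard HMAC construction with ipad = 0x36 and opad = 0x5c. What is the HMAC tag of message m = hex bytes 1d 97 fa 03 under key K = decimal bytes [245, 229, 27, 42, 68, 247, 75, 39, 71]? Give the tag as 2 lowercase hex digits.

91

Key decimal bytes [245, 229, 27, 42, 68, 247, 75, 39, 71] = f5 e5 1b 2a 44 f7 4b 27 47 is 9 bytes > B = 7, so hash it first: H(key) = 13, then zero-pad to 7 bytes: K' = 13 00 00 00 00 00 00.
K' ⊕ ipad = 25 36 36 36 36 36 36.  K' ⊕ opad = 4f 5c 5c 5c 5c 5c 5c.
Inner input = (K'⊕ipad) ∥ m = 25 36 36 36 36 36 36 ∥ 1d 97 fa 03.
Inner hash: sum = 37+54+54+54+54+54+54+29+151+250+3 = 794; mod 256 = 26 → 1a.
Outer input = (K'⊕opad) ∥ inner = 4f 5c 5c 5c 5c 5c 5c ∥ 1a.
Outer hash (tag): sum = 79+92+92+92+92+92+92+26 = 657; mod 256 = 145 → 91.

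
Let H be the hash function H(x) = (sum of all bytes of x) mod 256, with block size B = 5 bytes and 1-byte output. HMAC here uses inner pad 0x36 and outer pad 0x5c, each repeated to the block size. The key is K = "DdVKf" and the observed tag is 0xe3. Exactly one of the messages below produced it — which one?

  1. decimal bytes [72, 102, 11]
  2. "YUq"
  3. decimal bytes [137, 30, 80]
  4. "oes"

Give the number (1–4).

Key "DdVKf" = 44 64 56 4b 66 is exactly B = 5 bytes: K' = 44 64 56 4b 66.
K' ⊕ ipad = 72 52 60 7d 50; K' ⊕ opad = 18 38 0a 17 3a.
m1: inner = H(72 52 60 7d 50 48 66 0b) = aa; tag = H(18 38 0a 17 3a aa) = 55
m2: inner = H(72 52 60 7d 50 59 55 71) = 10; tag = H(18 38 0a 17 3a 10) = bb
m3: inner = H(72 52 60 7d 50 89 1e 50) = e8; tag = H(18 38 0a 17 3a e8) = 93
m4: inner = H(72 52 60 7d 50 6f 65 73) = 38; tag = H(18 38 0a 17 3a 38) = e3 ← matches

4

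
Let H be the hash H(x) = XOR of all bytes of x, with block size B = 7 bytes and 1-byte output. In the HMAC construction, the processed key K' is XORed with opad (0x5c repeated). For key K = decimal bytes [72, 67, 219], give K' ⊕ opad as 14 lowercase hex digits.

Key decimal bytes [72, 67, 219] = 48 43 db is 3 bytes ≤ B = 7; zero-pad to 7 bytes: K' = 48 43 db 00 00 00 00.
XOR each byte with 0x5c: 48⊕5c=14, 43⊕5c=1f, db⊕5c=87, 00⊕5c=5c, 00⊕5c=5c, 00⊕5c=5c, 00⊕5c=5c.

141f875c5c5c5c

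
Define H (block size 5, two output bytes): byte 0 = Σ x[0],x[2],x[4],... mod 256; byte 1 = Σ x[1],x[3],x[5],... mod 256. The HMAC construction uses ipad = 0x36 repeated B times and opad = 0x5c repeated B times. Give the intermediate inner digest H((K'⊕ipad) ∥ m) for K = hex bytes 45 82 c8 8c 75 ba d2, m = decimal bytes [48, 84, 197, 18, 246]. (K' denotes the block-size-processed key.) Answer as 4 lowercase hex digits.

Key hex bytes 45 82 c8 8c 75 ba d2 is 7 bytes > B = 5, so hash it first: H(key) = 54 c8, then zero-pad to 5 bytes: K' = 54 c8 00 00 00.
K' ⊕ ipad = 62 fe 36 36 36.
Inner input = 62 fe 36 36 36 ∥ 30 54 c5 12 f6.
Inner hash: even-index sum = 308 mod 256 = 52; odd-index sum = 799 mod 256 = 31 → 34 1f.

341f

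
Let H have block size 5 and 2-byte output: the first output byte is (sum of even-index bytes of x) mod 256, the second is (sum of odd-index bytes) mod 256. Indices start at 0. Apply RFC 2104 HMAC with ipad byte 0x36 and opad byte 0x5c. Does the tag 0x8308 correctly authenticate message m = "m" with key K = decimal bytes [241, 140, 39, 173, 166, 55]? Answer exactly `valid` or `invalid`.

Key decimal bytes [241, 140, 39, 173, 166, 55] = f1 8c 27 ad a6 37 is 6 bytes > B = 5, so hash it first: H(key) = be 70, then zero-pad to 5 bytes: K' = be 70 00 00 00.
K' ⊕ ipad = 88 46 36 36 36; K' ⊕ opad = e2 2c 5c 5c 5c.
Inner hash: even-index sum = 244 mod 256 = 244; odd-index sum = 233 mod 256 = 233 → f4 e9.
Outer hash (recomputed tag): even-index sum = 643 mod 256 = 131; odd-index sum = 380 mod 256 = 124 → 83 7c.
Recomputed tag = 837c; claimed = 8308 → mismatch.

invalid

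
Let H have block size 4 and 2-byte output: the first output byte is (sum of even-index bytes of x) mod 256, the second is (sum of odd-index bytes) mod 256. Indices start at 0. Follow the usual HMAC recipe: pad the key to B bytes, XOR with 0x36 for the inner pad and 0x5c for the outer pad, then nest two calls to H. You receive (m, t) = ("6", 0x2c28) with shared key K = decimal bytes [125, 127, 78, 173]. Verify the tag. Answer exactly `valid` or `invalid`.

Key decimal bytes [125, 127, 78, 173] = 7d 7f 4e ad is exactly B = 4 bytes: K' = 7d 7f 4e ad.
K' ⊕ ipad = 4b 49 78 9b; K' ⊕ opad = 21 23 12 f1.
Inner hash: even-index sum = 249 mod 256 = 249; odd-index sum = 228 mod 256 = 228 → f9 e4.
Outer hash (recomputed tag): even-index sum = 300 mod 256 = 44; odd-index sum = 504 mod 256 = 248 → 2c f8.
Recomputed tag = 2cf8; claimed = 2c28 → mismatch.

invalid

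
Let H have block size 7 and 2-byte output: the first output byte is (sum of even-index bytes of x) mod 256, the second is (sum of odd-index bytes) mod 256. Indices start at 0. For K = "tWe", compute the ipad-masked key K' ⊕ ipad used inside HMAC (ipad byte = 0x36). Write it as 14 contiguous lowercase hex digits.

Key "tWe" = 74 57 65 is 3 bytes ≤ B = 7; zero-pad to 7 bytes: K' = 74 57 65 00 00 00 00.
XOR each byte with 0x36: 74⊕36=42, 57⊕36=61, 65⊕36=53, 00⊕36=36, 00⊕36=36, 00⊕36=36, 00⊕36=36.

42615336363636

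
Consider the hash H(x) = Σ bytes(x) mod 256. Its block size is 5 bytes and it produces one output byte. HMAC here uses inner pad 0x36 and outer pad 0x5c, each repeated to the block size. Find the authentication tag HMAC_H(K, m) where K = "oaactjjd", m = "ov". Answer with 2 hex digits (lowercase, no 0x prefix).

bf

Key "oaactjjd" = 6f 61 61 63 74 6a 6a 64 is 8 bytes > B = 5, so hash it first: H(key) = 40, then zero-pad to 5 bytes: K' = 40 00 00 00 00.
K' ⊕ ipad = 76 36 36 36 36.  K' ⊕ opad = 1c 5c 5c 5c 5c.
Inner input = (K'⊕ipad) ∥ m = 76 36 36 36 36 ∥ 6f 76.
Inner hash: sum = 118+54+54+54+54+111+118 = 563; mod 256 = 51 → 33.
Outer input = (K'⊕opad) ∥ inner = 1c 5c 5c 5c 5c ∥ 33.
Outer hash (tag): sum = 28+92+92+92+92+51 = 447; mod 256 = 191 → bf.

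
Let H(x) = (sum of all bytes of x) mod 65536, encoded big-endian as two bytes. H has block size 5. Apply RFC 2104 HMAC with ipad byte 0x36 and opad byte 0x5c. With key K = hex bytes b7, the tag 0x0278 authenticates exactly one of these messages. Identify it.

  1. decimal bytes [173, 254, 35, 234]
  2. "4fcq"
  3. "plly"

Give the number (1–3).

Key hex bytes b7 is 1 byte ≤ B = 5; zero-pad to 5 bytes: K' = b7 00 00 00 00.
K' ⊕ ipad = 81 36 36 36 36; K' ⊕ opad = eb 5c 5c 5c 5c.
m1: inner = H(81 36 36 36 36 ad fe 23 ea) = 04 11; tag = H(eb 5c 5c 5c 5c 04 11) = 0270
m2: inner = H(81 36 36 36 36 34 66 63 71) = 02 c7; tag = H(eb 5c 5c 5c 5c 02 c7) = 0324
m3: inner = H(81 36 36 36 36 70 6c 6c 79) = 03 1a; tag = H(eb 5c 5c 5c 5c 03 1a) = 0278 ← matches

3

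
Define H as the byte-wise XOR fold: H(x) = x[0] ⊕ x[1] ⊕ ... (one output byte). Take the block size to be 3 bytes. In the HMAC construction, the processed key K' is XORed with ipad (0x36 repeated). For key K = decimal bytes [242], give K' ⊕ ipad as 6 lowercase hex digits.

c43636

Key decimal bytes [242] = f2 is 1 byte ≤ B = 3; zero-pad to 3 bytes: K' = f2 00 00.
XOR each byte with 0x36: f2⊕36=c4, 00⊕36=36, 00⊕36=36.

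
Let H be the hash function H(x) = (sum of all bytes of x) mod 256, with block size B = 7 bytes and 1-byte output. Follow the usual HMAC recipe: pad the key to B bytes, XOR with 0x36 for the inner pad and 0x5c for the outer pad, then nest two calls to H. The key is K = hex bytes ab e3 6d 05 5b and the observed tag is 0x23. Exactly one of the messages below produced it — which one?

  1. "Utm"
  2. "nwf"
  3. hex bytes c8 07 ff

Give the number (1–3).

2

Key hex bytes ab e3 6d 05 5b is 5 bytes ≤ B = 7; zero-pad to 7 bytes: K' = ab e3 6d 05 5b 00 00.
K' ⊕ ipad = 9d d5 5b 33 6d 36 36; K' ⊕ opad = f7 bf 31 59 07 5c 5c.
m1: inner = H(9d d5 5b 33 6d 36 36 55 74 6d) = 0f; tag = H(f7 bf 31 59 07 5c 5c 0f) = 0e
m2: inner = H(9d d5 5b 33 6d 36 36 6e 77 66) = 24; tag = H(f7 bf 31 59 07 5c 5c 24) = 23 ← matches
m3: inner = H(9d d5 5b 33 6d 36 36 c8 07 ff) = a7; tag = H(f7 bf 31 59 07 5c 5c a7) = a6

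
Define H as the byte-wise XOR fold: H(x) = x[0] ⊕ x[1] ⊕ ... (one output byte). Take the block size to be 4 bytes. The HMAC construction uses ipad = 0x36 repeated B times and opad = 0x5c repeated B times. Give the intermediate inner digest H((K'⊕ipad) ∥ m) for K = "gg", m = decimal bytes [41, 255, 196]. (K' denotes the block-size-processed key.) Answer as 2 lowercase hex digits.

12

Key "gg" = 67 67 is 2 bytes ≤ B = 4; zero-pad to 4 bytes: K' = 67 67 00 00.
K' ⊕ ipad = 51 51 36 36.
Inner input = 51 51 36 36 ∥ 29 ff c4.
Inner hash: XOR 51⊕51⊕36⊕36⊕29⊕ff⊕c4 = 12.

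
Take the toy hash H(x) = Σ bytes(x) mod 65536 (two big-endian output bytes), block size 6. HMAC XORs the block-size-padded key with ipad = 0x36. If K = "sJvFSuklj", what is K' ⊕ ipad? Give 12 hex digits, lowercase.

35b436363636

Key "sJvFSuklj" = 73 4a 76 46 53 75 6b 6c 6a is 9 bytes > B = 6, so hash it first: H(key) = 03 82, then zero-pad to 6 bytes: K' = 03 82 00 00 00 00.
XOR each byte with 0x36: 03⊕36=35, 82⊕36=b4, 00⊕36=36, 00⊕36=36, 00⊕36=36, 00⊕36=36.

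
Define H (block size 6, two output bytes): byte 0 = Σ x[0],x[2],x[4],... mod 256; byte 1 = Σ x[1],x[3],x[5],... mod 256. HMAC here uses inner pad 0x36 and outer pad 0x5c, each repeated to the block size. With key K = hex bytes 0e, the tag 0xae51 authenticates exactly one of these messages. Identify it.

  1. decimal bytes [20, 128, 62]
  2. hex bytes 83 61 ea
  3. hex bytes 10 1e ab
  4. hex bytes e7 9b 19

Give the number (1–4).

Key hex bytes 0e is 1 byte ≤ B = 6; zero-pad to 6 bytes: K' = 0e 00 00 00 00 00.
K' ⊕ ipad = 38 36 36 36 36 36; K' ⊕ opad = 52 5c 5c 5c 5c 5c.
m1: inner = H(38 36 36 36 36 36 14 80 3e) = f6 22; tag = H(52 5c 5c 5c 5c 5c f6 22) = 0036
m2: inner = H(38 36 36 36 36 36 83 61 ea) = 11 03; tag = H(52 5c 5c 5c 5c 5c 11 03) = 1b17
m3: inner = H(38 36 36 36 36 36 10 1e ab) = 5f c0; tag = H(52 5c 5c 5c 5c 5c 5f c0) = 69d4
m4: inner = H(38 36 36 36 36 36 e7 9b 19) = a4 3d; tag = H(52 5c 5c 5c 5c 5c a4 3d) = ae51 ← matches

4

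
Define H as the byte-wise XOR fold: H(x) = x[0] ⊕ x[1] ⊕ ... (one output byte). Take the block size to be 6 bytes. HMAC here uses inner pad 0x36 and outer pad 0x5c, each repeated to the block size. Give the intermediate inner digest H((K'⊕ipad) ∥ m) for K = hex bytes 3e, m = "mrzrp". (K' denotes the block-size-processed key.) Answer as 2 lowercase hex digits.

59

Key hex bytes 3e is 1 byte ≤ B = 6; zero-pad to 6 bytes: K' = 3e 00 00 00 00 00.
K' ⊕ ipad = 08 36 36 36 36 36.
Inner input = 08 36 36 36 36 36 ∥ 6d 72 7a 72 70.
Inner hash: XOR 08⊕36⊕36⊕36⊕36⊕36⊕6d⊕72⊕7a⊕72⊕70 = 59.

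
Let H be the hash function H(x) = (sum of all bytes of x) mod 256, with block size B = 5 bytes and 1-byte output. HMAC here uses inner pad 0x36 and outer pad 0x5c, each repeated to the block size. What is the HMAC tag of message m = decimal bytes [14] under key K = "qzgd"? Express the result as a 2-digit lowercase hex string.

Key "qzgd" = 71 7a 67 64 is 4 bytes ≤ B = 5; zero-pad to 5 bytes: K' = 71 7a 67 64 00.
K' ⊕ ipad = 47 4c 51 52 36.  K' ⊕ opad = 2d 26 3b 38 5c.
Inner input = (K'⊕ipad) ∥ m = 47 4c 51 52 36 ∥ 0e.
Inner hash: sum = 71+76+81+82+54+14 = 378; mod 256 = 122 → 7a.
Outer input = (K'⊕opad) ∥ inner = 2d 26 3b 38 5c ∥ 7a.
Outer hash (tag): sum = 45+38+59+56+92+122 = 412; mod 256 = 156 → 9c.

9c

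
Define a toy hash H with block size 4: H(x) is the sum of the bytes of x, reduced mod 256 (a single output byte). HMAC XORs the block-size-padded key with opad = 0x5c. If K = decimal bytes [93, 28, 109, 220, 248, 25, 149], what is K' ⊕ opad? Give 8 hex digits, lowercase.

345c5c5c

Key decimal bytes [93, 28, 109, 220, 248, 25, 149] = 5d 1c 6d dc f8 19 95 is 7 bytes > B = 4, so hash it first: H(key) = 68, then zero-pad to 4 bytes: K' = 68 00 00 00.
XOR each byte with 0x5c: 68⊕5c=34, 00⊕5c=5c, 00⊕5c=5c, 00⊕5c=5c.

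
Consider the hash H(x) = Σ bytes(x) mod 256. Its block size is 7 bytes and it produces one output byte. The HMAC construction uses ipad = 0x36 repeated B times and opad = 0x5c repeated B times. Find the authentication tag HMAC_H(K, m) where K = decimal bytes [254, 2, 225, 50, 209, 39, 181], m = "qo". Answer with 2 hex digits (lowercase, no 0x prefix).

4e

Key decimal bytes [254, 2, 225, 50, 209, 39, 181] = fe 02 e1 32 d1 27 b5 is exactly B = 7 bytes: K' = fe 02 e1 32 d1 27 b5.
K' ⊕ ipad = c8 34 d7 04 e7 11 83.  K' ⊕ opad = a2 5e bd 6e 8d 7b e9.
Inner input = (K'⊕ipad) ∥ m = c8 34 d7 04 e7 11 83 ∥ 71 6f.
Inner hash: sum = 200+52+215+4+231+17+131+113+111 = 1074; mod 256 = 50 → 32.
Outer input = (K'⊕opad) ∥ inner = a2 5e bd 6e 8d 7b e9 ∥ 32.
Outer hash (tag): sum = 162+94+189+110+141+123+233+50 = 1102; mod 256 = 78 → 4e.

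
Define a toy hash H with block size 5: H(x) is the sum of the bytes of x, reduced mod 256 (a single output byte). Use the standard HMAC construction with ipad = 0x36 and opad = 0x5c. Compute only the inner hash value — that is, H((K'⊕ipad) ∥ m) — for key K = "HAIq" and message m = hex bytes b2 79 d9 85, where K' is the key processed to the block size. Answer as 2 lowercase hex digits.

Key "HAIq" = 48 41 49 71 is 4 bytes ≤ B = 5; zero-pad to 5 bytes: K' = 48 41 49 71 00.
K' ⊕ ipad = 7e 77 7f 47 36.
Inner input = 7e 77 7f 47 36 ∥ b2 79 d9 85.
Inner hash: sum = 126+119+127+71+54+178+121+217+133 = 1146; mod 256 = 122 → 7a.

7a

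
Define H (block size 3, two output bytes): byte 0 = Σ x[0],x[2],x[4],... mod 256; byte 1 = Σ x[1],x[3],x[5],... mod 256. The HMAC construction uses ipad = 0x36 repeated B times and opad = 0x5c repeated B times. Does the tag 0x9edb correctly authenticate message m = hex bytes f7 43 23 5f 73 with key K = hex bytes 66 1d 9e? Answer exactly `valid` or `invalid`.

invalid

Key hex bytes 66 1d 9e is exactly B = 3 bytes: K' = 66 1d 9e.
K' ⊕ ipad = 50 2b a8; K' ⊕ opad = 3a 41 c2.
Inner hash: even-index sum = 410 mod 256 = 154; odd-index sum = 440 mod 256 = 184 → 9a b8.
Outer hash (recomputed tag): even-index sum = 436 mod 256 = 180; odd-index sum = 219 mod 256 = 219 → b4 db.
Recomputed tag = b4db; claimed = 9edb → mismatch.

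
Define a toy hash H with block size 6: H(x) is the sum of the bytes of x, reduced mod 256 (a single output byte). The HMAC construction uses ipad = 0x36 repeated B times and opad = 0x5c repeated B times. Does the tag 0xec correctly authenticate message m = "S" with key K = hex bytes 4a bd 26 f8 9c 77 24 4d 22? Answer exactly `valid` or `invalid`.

invalid

Key hex bytes 4a bd 26 f8 9c 77 24 4d 22 is 9 bytes > B = 6, so hash it first: H(key) = cb, then zero-pad to 6 bytes: K' = cb 00 00 00 00 00.
K' ⊕ ipad = fd 36 36 36 36 36; K' ⊕ opad = 97 5c 5c 5c 5c 5c.
Inner hash: sum = 253+54+54+54+54+54+83 = 606; mod 256 = 94 → 5e.
Outer hash (recomputed tag): sum = 151+92+92+92+92+92+94 = 705; mod 256 = 193 → c1.
Recomputed tag = c1; claimed = ec → mismatch.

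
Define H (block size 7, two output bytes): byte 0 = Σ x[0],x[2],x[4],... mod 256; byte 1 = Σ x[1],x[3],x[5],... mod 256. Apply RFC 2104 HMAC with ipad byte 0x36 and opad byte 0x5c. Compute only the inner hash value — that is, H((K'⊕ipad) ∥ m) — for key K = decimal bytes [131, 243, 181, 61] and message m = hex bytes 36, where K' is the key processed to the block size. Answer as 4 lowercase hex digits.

Key decimal bytes [131, 243, 181, 61] = 83 f3 b5 3d is 4 bytes ≤ B = 7; zero-pad to 7 bytes: K' = 83 f3 b5 3d 00 00 00.
K' ⊕ ipad = b5 c5 83 0b 36 36 36.
Inner input = b5 c5 83 0b 36 36 36 ∥ 36.
Inner hash: even-index sum = 420 mod 256 = 164; odd-index sum = 316 mod 256 = 60 → a4 3c.

a43c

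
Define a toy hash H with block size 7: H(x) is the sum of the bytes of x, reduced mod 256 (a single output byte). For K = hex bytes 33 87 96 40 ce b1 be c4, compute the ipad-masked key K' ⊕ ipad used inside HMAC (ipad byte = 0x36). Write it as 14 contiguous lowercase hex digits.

a7363636363636

Key hex bytes 33 87 96 40 ce b1 be c4 is 8 bytes > B = 7, so hash it first: H(key) = 91, then zero-pad to 7 bytes: K' = 91 00 00 00 00 00 00.
XOR each byte with 0x36: 91⊕36=a7, 00⊕36=36, 00⊕36=36, 00⊕36=36, 00⊕36=36, 00⊕36=36, 00⊕36=36.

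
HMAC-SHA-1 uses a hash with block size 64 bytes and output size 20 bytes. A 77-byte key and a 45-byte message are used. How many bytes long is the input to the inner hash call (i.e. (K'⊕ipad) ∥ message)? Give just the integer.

Key is 77 > 64 bytes, so it is hashed to 20 bytes then zero-padded to 64: |K'| = 64.
Inner input = (K'⊕ipad) ∥ m → 64 + 45 = 109 bytes.

109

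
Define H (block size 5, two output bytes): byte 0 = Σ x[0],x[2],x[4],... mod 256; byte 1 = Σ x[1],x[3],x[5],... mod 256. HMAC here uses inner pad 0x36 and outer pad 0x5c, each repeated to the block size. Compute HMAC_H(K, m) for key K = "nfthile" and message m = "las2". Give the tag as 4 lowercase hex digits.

c547

Key "nfthile" = 6e 66 74 68 69 6c 65 is 7 bytes > B = 5, so hash it first: H(key) = b0 3a, then zero-pad to 5 bytes: K' = b0 3a 00 00 00.
K' ⊕ ipad = 86 0c 36 36 36.  K' ⊕ opad = ec 66 5c 5c 5c.
Inner input = (K'⊕ipad) ∥ m = 86 0c 36 36 36 ∥ 6c 61 73 32.
Inner hash: even-index sum = 389 mod 256 = 133; odd-index sum = 289 mod 256 = 33 → 85 21.
Outer input = (K'⊕opad) ∥ inner = ec 66 5c 5c 5c ∥ 85 21.
Outer hash (tag): even-index sum = 453 mod 256 = 197; odd-index sum = 327 mod 256 = 71 → c5 47.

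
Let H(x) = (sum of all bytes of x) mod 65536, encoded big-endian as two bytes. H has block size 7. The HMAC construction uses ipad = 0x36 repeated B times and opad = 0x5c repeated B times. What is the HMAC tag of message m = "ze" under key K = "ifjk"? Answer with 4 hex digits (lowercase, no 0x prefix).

Key "ifjk" = 69 66 6a 6b is 4 bytes ≤ B = 7; zero-pad to 7 bytes: K' = 69 66 6a 6b 00 00 00.
K' ⊕ ipad = 5f 50 5c 5d 36 36 36.  K' ⊕ opad = 35 3a 36 37 5c 5c 5c.
Inner input = (K'⊕ipad) ∥ m = 5f 50 5c 5d 36 36 36 ∥ 7a 65.
Inner hash: sum = 95+80+92+93+54+54+54+122+101 = 745 → 02 e9.
Outer input = (K'⊕opad) ∥ inner = 35 3a 36 37 5c 5c 5c ∥ 02 e9.
Outer hash (tag): sum = 53+58+54+55+92+92+92+2+233 = 731 → 02 db.

02db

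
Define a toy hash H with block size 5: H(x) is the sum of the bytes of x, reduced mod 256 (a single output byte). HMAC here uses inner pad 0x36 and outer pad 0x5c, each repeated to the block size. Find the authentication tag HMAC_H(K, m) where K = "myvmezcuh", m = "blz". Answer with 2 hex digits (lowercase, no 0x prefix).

22

Key "myvmezcuh" = 6d 79 76 6d 65 7a 63 75 68 is 9 bytes > B = 5, so hash it first: H(key) = e8, then zero-pad to 5 bytes: K' = e8 00 00 00 00.
K' ⊕ ipad = de 36 36 36 36.  K' ⊕ opad = b4 5c 5c 5c 5c.
Inner input = (K'⊕ipad) ∥ m = de 36 36 36 36 ∥ 62 6c 7a.
Inner hash: sum = 222+54+54+54+54+98+108+122 = 766; mod 256 = 254 → fe.
Outer input = (K'⊕opad) ∥ inner = b4 5c 5c 5c 5c ∥ fe.
Outer hash (tag): sum = 180+92+92+92+92+254 = 802; mod 256 = 34 → 22.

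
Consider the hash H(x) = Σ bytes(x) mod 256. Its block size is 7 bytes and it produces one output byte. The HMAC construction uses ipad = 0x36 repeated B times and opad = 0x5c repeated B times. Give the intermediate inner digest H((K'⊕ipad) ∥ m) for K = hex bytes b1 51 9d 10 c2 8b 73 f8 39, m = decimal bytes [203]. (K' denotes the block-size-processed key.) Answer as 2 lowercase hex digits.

a5

Key hex bytes b1 51 9d 10 c2 8b 73 f8 39 is 9 bytes > B = 7, so hash it first: H(key) = a0, then zero-pad to 7 bytes: K' = a0 00 00 00 00 00 00.
K' ⊕ ipad = 96 36 36 36 36 36 36.
Inner input = 96 36 36 36 36 36 36 ∥ cb.
Inner hash: sum = 150+54+54+54+54+54+54+203 = 677; mod 256 = 165 → a5.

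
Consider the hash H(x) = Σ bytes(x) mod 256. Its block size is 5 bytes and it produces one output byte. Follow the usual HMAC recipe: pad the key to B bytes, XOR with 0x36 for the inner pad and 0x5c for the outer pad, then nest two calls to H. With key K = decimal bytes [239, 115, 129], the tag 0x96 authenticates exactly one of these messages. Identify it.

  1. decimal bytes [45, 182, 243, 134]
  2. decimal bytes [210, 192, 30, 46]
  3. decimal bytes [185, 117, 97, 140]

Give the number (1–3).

2

Key decimal bytes [239, 115, 129] = ef 73 81 is 3 bytes ≤ B = 5; zero-pad to 5 bytes: K' = ef 73 81 00 00.
K' ⊕ ipad = d9 45 b7 36 36; K' ⊕ opad = b3 2f dd 5c 5c.
m1: inner = H(d9 45 b7 36 36 2d b6 f3 86) = 9d; tag = H(b3 2f dd 5c 5c 9d) = 14
m2: inner = H(d9 45 b7 36 36 d2 c0 1e 2e) = 1f; tag = H(b3 2f dd 5c 5c 1f) = 96 ← matches
m3: inner = H(d9 45 b7 36 36 b9 75 61 8c) = 5c; tag = H(b3 2f dd 5c 5c 5c) = d3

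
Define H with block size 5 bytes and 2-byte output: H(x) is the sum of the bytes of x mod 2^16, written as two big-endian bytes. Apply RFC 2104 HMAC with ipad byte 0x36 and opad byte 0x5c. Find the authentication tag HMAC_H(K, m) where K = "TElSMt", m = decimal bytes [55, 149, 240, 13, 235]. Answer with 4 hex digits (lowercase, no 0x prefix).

0273

Key "TElSMt" = 54 45 6c 53 4d 74 is 6 bytes > B = 5, so hash it first: H(key) = 02 19, then zero-pad to 5 bytes: K' = 02 19 00 00 00.
K' ⊕ ipad = 34 2f 36 36 36.  K' ⊕ opad = 5e 45 5c 5c 5c.
Inner input = (K'⊕ipad) ∥ m = 34 2f 36 36 36 ∥ 37 95 f0 0d eb.
Inner hash: sum = 52+47+54+54+54+55+149+240+13+235 = 953 → 03 b9.
Outer input = (K'⊕opad) ∥ inner = 5e 45 5c 5c 5c ∥ 03 b9.
Outer hash (tag): sum = 94+69+92+92+92+3+185 = 627 → 02 73.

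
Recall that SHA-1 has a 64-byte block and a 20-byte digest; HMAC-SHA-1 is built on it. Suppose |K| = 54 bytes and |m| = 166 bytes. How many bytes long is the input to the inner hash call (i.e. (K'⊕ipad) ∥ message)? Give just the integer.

230

Key is 54 ≤ 64 bytes, zero-padded: |K'| = 64.
Inner input = (K'⊕ipad) ∥ m → 64 + 166 = 230 bytes.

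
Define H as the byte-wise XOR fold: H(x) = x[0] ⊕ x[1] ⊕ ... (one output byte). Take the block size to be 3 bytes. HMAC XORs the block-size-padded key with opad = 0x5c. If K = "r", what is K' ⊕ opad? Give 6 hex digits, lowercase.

2e5c5c

Key "r" = 72 is 1 byte ≤ B = 3; zero-pad to 3 bytes: K' = 72 00 00.
XOR each byte with 0x5c: 72⊕5c=2e, 00⊕5c=5c, 00⊕5c=5c.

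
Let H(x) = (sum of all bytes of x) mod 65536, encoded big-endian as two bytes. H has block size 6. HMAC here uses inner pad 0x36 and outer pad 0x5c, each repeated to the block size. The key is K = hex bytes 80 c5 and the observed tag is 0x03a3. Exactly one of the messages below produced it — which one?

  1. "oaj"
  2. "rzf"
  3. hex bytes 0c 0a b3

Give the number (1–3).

Key hex bytes 80 c5 is 2 bytes ≤ B = 6; zero-pad to 6 bytes: K' = 80 c5 00 00 00 00.
K' ⊕ ipad = b6 f3 36 36 36 36; K' ⊕ opad = dc 99 5c 5c 5c 5c.
m1: inner = H(b6 f3 36 36 36 36 6f 61 6a) = 03 bb; tag = H(dc 99 5c 5c 5c 5c 03 bb) = 03a3 ← matches
m2: inner = H(b6 f3 36 36 36 36 72 7a 66) = 03 d3; tag = H(dc 99 5c 5c 5c 5c 03 d3) = 03bb
m3: inner = H(b6 f3 36 36 36 36 0c 0a b3) = 03 4a; tag = H(dc 99 5c 5c 5c 5c 03 4a) = 0332

1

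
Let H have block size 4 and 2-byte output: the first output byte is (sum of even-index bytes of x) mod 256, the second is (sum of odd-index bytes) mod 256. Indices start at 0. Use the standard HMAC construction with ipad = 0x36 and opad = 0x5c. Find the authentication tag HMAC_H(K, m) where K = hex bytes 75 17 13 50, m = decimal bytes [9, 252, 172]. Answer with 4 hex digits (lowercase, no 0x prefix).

95da

Key hex bytes 75 17 13 50 is exactly B = 4 bytes: K' = 75 17 13 50.
K' ⊕ ipad = 43 21 25 66.  K' ⊕ opad = 29 4b 4f 0c.
Inner input = (K'⊕ipad) ∥ m = 43 21 25 66 ∥ 09 fc ac.
Inner hash: even-index sum = 285 mod 256 = 29; odd-index sum = 387 mod 256 = 131 → 1d 83.
Outer input = (K'⊕opad) ∥ inner = 29 4b 4f 0c ∥ 1d 83.
Outer hash (tag): even-index sum = 149 mod 256 = 149; odd-index sum = 218 mod 256 = 218 → 95 da.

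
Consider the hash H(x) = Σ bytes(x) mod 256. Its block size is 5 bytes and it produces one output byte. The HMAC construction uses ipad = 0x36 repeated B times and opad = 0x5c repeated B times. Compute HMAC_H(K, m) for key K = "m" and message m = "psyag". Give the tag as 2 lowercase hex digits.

f8

Key "m" = 6d is 1 byte ≤ B = 5; zero-pad to 5 bytes: K' = 6d 00 00 00 00.
K' ⊕ ipad = 5b 36 36 36 36.  K' ⊕ opad = 31 5c 5c 5c 5c.
Inner input = (K'⊕ipad) ∥ m = 5b 36 36 36 36 ∥ 70 73 79 61 67.
Inner hash: sum = 91+54+54+54+54+112+115+121+97+103 = 855; mod 256 = 87 → 57.
Outer input = (K'⊕opad) ∥ inner = 31 5c 5c 5c 5c ∥ 57.
Outer hash (tag): sum = 49+92+92+92+92+87 = 504; mod 256 = 248 → f8.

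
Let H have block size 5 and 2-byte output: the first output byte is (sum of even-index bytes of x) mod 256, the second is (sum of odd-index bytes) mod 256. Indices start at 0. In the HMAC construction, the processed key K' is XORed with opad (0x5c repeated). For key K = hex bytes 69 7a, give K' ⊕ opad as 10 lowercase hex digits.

Key hex bytes 69 7a is 2 bytes ≤ B = 5; zero-pad to 5 bytes: K' = 69 7a 00 00 00.
XOR each byte with 0x5c: 69⊕5c=35, 7a⊕5c=26, 00⊕5c=5c, 00⊕5c=5c, 00⊕5c=5c.

35265c5c5c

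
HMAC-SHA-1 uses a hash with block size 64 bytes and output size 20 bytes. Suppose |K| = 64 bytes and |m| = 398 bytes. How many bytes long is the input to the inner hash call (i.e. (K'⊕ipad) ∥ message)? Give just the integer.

Key is 64 ≤ 64 bytes, zero-padded: |K'| = 64.
Inner input = (K'⊕ipad) ∥ m → 64 + 398 = 462 bytes.

462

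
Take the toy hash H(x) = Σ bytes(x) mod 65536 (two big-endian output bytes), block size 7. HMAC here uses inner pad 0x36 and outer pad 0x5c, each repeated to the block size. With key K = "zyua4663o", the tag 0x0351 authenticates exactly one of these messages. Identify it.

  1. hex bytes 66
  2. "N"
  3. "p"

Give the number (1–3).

2

Key "zyua4663o" = 7a 79 75 61 34 36 36 33 6f is 9 bytes > B = 7, so hash it first: H(key) = 03 0b, then zero-pad to 7 bytes: K' = 03 0b 00 00 00 00 00.
K' ⊕ ipad = 35 3d 36 36 36 36 36; K' ⊕ opad = 5f 57 5c 5c 5c 5c 5c.
m1: inner = H(35 3d 36 36 36 36 36 66) = 01 e6; tag = H(5f 57 5c 5c 5c 5c 5c 01 e6) = 0369
m2: inner = H(35 3d 36 36 36 36 36 4e) = 01 ce; tag = H(5f 57 5c 5c 5c 5c 5c 01 ce) = 0351 ← matches
m3: inner = H(35 3d 36 36 36 36 36 70) = 01 f0; tag = H(5f 57 5c 5c 5c 5c 5c 01 f0) = 0373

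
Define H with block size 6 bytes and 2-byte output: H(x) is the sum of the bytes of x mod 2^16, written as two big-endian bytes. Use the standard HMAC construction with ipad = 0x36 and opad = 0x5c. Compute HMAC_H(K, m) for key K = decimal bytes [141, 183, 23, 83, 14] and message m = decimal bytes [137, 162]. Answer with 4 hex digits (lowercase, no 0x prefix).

Key decimal bytes [141, 183, 23, 83, 14] = 8d b7 17 53 0e is 5 bytes ≤ B = 6; zero-pad to 6 bytes: K' = 8d b7 17 53 0e 00.
K' ⊕ ipad = bb 81 21 65 38 36.  K' ⊕ opad = d1 eb 4b 0f 52 5c.
Inner input = (K'⊕ipad) ∥ m = bb 81 21 65 38 36 ∥ 89 a2.
Inner hash: sum = 187+129+33+101+56+54+137+162 = 859 → 03 5b.
Outer input = (K'⊕opad) ∥ inner = d1 eb 4b 0f 52 5c ∥ 03 5b.
Outer hash (tag): sum = 209+235+75+15+82+92+3+91 = 802 → 03 22.

0322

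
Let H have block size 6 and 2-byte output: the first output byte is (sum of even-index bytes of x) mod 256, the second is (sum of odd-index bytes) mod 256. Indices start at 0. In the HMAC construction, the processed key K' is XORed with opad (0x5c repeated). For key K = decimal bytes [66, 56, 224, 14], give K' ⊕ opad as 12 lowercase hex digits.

Key decimal bytes [66, 56, 224, 14] = 42 38 e0 0e is 4 bytes ≤ B = 6; zero-pad to 6 bytes: K' = 42 38 e0 0e 00 00.
XOR each byte with 0x5c: 42⊕5c=1e, 38⊕5c=64, e0⊕5c=bc, 0e⊕5c=52, 00⊕5c=5c, 00⊕5c=5c.

1e64bc525c5c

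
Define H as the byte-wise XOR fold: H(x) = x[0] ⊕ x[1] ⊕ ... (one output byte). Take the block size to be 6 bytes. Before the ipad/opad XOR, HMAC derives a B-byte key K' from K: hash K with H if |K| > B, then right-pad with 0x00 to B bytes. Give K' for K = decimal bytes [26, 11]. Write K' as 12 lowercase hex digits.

Key decimal bytes [26, 11] = 1a 0b is 2 bytes ≤ B = 6; zero-pad to 6 bytes: K' = 1a 0b 00 00 00 00.

1a0b00000000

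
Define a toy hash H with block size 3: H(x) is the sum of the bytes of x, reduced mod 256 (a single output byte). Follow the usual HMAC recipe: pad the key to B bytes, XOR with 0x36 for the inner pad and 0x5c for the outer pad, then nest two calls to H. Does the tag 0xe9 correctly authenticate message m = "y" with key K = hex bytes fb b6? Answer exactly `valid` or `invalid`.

Key hex bytes fb b6 is 2 bytes ≤ B = 3; zero-pad to 3 bytes: K' = fb b6 00.
K' ⊕ ipad = cd 80 36; K' ⊕ opad = a7 ea 5c.
Inner hash: sum = 205+128+54+121 = 508; mod 256 = 252 → fc.
Outer hash (recomputed tag): sum = 167+234+92+252 = 745; mod 256 = 233 → e9.
Recomputed tag = e9; claimed = e9 → match.

valid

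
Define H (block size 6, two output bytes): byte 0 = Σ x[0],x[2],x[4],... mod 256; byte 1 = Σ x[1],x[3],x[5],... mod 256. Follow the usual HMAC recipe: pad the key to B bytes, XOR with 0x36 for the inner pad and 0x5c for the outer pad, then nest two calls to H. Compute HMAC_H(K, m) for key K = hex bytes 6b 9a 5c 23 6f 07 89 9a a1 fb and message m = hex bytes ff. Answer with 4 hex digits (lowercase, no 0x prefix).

b598

Key hex bytes 6b 9a 5c 23 6f 07 89 9a a1 fb is 10 bytes > B = 6, so hash it first: H(key) = 60 59, then zero-pad to 6 bytes: K' = 60 59 00 00 00 00.
K' ⊕ ipad = 56 6f 36 36 36 36.  K' ⊕ opad = 3c 05 5c 5c 5c 5c.
Inner input = (K'⊕ipad) ∥ m = 56 6f 36 36 36 36 ∥ ff.
Inner hash: even-index sum = 449 mod 256 = 193; odd-index sum = 219 mod 256 = 219 → c1 db.
Outer input = (K'⊕opad) ∥ inner = 3c 05 5c 5c 5c 5c ∥ c1 db.
Outer hash (tag): even-index sum = 437 mod 256 = 181; odd-index sum = 408 mod 256 = 152 → b5 98.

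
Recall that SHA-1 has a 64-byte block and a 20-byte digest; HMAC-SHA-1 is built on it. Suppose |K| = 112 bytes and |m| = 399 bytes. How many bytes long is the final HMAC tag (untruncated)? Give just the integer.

The tag is one SHA-1 digest: 20 bytes.

20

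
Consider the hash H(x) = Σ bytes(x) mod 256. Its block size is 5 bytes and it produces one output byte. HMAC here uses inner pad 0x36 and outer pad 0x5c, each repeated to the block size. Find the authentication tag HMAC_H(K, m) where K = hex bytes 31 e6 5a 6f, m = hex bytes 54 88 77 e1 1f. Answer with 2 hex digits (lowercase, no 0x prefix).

e1

Key hex bytes 31 e6 5a 6f is 4 bytes ≤ B = 5; zero-pad to 5 bytes: K' = 31 e6 5a 6f 00.
K' ⊕ ipad = 07 d0 6c 59 36.  K' ⊕ opad = 6d ba 06 33 5c.
Inner input = (K'⊕ipad) ∥ m = 07 d0 6c 59 36 ∥ 54 88 77 e1 1f.
Inner hash: sum = 7+208+108+89+54+84+136+119+225+31 = 1061; mod 256 = 37 → 25.
Outer input = (K'⊕opad) ∥ inner = 6d ba 06 33 5c ∥ 25.
Outer hash (tag): sum = 109+186+6+51+92+37 = 481; mod 256 = 225 → e1.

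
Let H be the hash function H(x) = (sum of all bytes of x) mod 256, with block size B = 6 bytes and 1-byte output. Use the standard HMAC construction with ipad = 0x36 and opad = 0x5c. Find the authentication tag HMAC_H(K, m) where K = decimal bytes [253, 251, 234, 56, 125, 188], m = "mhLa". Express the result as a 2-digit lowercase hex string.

Key decimal bytes [253, 251, 234, 56, 125, 188] = fd fb ea 38 7d bc is exactly B = 6 bytes: K' = fd fb ea 38 7d bc.
K' ⊕ ipad = cb cd dc 0e 4b 8a.  K' ⊕ opad = a1 a7 b6 64 21 e0.
Inner input = (K'⊕ipad) ∥ m = cb cd dc 0e 4b 8a ∥ 6d 68 4c 61.
Inner hash: sum = 203+205+220+14+75+138+109+104+76+97 = 1241; mod 256 = 217 → d9.
Outer input = (K'⊕opad) ∥ inner = a1 a7 b6 64 21 e0 ∥ d9.
Outer hash (tag): sum = 161+167+182+100+33+224+217 = 1084; mod 256 = 60 → 3c.

3c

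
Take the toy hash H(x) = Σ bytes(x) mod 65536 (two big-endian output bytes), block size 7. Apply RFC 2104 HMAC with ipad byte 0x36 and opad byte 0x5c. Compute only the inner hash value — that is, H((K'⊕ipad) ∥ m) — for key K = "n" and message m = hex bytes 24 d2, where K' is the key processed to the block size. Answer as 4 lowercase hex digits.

Key "n" = 6e is 1 byte ≤ B = 7; zero-pad to 7 bytes: K' = 6e 00 00 00 00 00 00.
K' ⊕ ipad = 58 36 36 36 36 36 36.
Inner input = 58 36 36 36 36 36 36 ∥ 24 d2.
Inner hash: sum = 88+54+54+54+54+54+54+36+210 = 658 → 02 92.

0292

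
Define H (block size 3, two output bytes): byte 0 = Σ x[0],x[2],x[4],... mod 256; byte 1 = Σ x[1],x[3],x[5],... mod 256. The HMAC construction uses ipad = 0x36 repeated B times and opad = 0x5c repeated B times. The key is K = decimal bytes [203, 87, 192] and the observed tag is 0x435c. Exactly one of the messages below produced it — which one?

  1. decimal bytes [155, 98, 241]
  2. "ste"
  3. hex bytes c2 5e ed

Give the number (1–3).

Key decimal bytes [203, 87, 192] = cb 57 c0 is exactly B = 3 bytes: K' = cb 57 c0.
K' ⊕ ipad = fd 61 f6; K' ⊕ opad = 97 0b 9c.
m1: inner = H(fd 61 f6 9b 62 f1) = 55 ed; tag = H(97 0b 9c 55 ed) = 2060
m2: inner = H(fd 61 f6 73 74 65) = 67 39; tag = H(97 0b 9c 67 39) = 6c72
m3: inner = H(fd 61 f6 c2 5e ed) = 51 10; tag = H(97 0b 9c 51 10) = 435c ← matches

3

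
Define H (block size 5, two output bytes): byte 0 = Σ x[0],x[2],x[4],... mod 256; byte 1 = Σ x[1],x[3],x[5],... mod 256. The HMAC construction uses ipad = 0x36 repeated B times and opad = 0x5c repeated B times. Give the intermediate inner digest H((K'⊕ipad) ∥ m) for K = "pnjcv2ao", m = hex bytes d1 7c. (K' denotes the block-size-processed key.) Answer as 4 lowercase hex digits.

Key "pnjcv2ao" = 70 6e 6a 63 76 32 61 6f is 8 bytes > B = 5, so hash it first: H(key) = b1 72, then zero-pad to 5 bytes: K' = b1 72 00 00 00.
K' ⊕ ipad = 87 44 36 36 36.
Inner input = 87 44 36 36 36 ∥ d1 7c.
Inner hash: even-index sum = 367 mod 256 = 111; odd-index sum = 331 mod 256 = 75 → 6f 4b.

6f4b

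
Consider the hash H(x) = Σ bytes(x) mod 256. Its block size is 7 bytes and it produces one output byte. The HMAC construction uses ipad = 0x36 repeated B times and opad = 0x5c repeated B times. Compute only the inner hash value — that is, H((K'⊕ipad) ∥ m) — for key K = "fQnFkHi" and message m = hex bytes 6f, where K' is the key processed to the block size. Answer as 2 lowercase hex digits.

28

Key "fQnFkHi" = 66 51 6e 46 6b 48 69 is exactly B = 7 bytes: K' = 66 51 6e 46 6b 48 69.
K' ⊕ ipad = 50 67 58 70 5d 7e 5f.
Inner input = 50 67 58 70 5d 7e 5f ∥ 6f.
Inner hash: sum = 80+103+88+112+93+126+95+111 = 808; mod 256 = 40 → 28.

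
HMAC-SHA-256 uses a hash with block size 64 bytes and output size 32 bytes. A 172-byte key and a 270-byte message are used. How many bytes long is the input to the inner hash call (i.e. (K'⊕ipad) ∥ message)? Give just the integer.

334

Key is 172 > 64 bytes, so it is hashed to 32 bytes then zero-padded to 64: |K'| = 64.
Inner input = (K'⊕ipad) ∥ m → 64 + 270 = 334 bytes.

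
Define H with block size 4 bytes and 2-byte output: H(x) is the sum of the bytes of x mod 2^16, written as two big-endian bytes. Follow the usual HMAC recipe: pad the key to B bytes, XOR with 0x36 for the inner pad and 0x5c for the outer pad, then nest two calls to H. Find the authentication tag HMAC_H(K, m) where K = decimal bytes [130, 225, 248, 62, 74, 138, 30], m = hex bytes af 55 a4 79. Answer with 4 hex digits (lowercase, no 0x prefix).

Key decimal bytes [130, 225, 248, 62, 74, 138, 30] = 82 e1 f8 3e 4a 8a 1e is 7 bytes > B = 4, so hash it first: H(key) = 03 8b, then zero-pad to 4 bytes: K' = 03 8b 00 00.
K' ⊕ ipad = 35 bd 36 36.  K' ⊕ opad = 5f d7 5c 5c.
Inner input = (K'⊕ipad) ∥ m = 35 bd 36 36 ∥ af 55 a4 79.
Inner hash: sum = 53+189+54+54+175+85+164+121 = 895 → 03 7f.
Outer input = (K'⊕opad) ∥ inner = 5f d7 5c 5c ∥ 03 7f.
Outer hash (tag): sum = 95+215+92+92+3+127 = 624 → 02 70.

0270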